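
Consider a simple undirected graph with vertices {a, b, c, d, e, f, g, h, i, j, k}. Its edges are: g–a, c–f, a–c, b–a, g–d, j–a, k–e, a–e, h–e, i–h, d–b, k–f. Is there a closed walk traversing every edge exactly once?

Degrees: a:5, b:2, c:2, d:2, e:3, f:2, g:2, h:2, i:1, j:1, k:2
Vertices with odd degree: a, e, i, j. An Eulerian circuit requires all degrees even.

No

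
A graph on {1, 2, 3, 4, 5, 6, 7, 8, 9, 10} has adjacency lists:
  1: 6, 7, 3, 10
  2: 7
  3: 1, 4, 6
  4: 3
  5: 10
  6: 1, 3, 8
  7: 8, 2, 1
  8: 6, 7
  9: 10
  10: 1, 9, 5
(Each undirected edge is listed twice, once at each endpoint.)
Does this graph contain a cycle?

The graph has 10 vertices, 11 edges, and 1 connected component.
One cycle is 1-6-3-1.

Yes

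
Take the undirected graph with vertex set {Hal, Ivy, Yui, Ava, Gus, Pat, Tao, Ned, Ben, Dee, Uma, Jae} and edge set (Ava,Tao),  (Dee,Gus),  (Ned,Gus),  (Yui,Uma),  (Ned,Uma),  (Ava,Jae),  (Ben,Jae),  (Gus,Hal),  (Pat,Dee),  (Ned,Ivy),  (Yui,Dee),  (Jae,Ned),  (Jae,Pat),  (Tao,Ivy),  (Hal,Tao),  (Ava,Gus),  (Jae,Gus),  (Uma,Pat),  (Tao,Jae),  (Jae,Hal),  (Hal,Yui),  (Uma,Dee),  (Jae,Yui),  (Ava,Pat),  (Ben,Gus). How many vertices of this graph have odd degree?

Degrees: Hal:4, Ivy:2, Yui:4, Ava:4, Gus:6, Pat:4, Tao:4, Ned:4, Ben:2, Dee:4, Uma:4, Jae:8
Odd-degree vertices: none.

0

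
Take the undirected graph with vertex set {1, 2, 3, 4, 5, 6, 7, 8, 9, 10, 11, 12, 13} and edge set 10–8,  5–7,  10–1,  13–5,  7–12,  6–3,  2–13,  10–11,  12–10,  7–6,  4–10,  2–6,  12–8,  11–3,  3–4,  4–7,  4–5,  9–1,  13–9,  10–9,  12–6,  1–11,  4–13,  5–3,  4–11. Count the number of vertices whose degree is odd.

Degrees: 1:3, 2:2, 3:4, 4:6, 5:4, 6:4, 7:4, 8:2, 9:3, 10:6, 11:4, 12:4, 13:4
Odd-degree vertices: 1, 9.

2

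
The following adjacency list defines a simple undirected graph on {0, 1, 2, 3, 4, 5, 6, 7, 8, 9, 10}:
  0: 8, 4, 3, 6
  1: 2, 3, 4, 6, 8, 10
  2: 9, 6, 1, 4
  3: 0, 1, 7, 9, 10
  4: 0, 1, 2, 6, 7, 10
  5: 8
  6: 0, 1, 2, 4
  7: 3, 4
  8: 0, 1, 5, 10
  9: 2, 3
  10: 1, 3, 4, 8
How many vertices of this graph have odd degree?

Degrees: 0:4, 1:6, 2:4, 3:5, 4:6, 5:1, 6:4, 7:2, 8:4, 9:2, 10:4
Odd-degree vertices: 3, 5.

2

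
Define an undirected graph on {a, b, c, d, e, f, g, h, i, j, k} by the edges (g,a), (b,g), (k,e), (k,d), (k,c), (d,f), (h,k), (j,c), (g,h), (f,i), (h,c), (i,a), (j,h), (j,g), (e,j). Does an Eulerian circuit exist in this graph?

No

Degrees: a:2, b:1, c:3, d:2, e:2, f:2, g:4, h:4, i:2, j:4, k:4
b, c have odd degree; an Eulerian circuit needs every degree to be even, so none exists.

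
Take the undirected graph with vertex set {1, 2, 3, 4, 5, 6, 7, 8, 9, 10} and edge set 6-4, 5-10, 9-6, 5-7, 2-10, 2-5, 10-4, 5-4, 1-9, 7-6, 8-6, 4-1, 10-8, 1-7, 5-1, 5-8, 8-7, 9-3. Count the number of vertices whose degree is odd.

2

Degrees: 1:4, 2:2, 3:1, 4:4, 5:6, 6:4, 7:4, 8:4, 9:3, 10:4
Odd-degree vertices: 3, 9.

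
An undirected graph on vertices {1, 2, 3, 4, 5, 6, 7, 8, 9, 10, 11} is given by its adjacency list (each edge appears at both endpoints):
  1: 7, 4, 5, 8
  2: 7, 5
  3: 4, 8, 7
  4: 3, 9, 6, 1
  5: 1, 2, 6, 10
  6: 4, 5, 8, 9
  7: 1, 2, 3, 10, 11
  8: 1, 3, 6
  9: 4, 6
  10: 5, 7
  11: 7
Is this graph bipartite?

4-9-6-4 is an odd cycle (length 3), and a bipartite graph can contain only even cycles.

No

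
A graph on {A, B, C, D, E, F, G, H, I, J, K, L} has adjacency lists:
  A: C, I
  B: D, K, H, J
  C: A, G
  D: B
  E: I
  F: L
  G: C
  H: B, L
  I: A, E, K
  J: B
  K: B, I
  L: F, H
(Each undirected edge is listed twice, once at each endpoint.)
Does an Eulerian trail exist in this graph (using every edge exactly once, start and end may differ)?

No

Degrees: A:2, B:4, C:2, D:1, E:1, F:1, G:1, H:2, I:3, J:1, K:2, L:2
Odd-degree vertices: D, E, F, G, I, J (6 total).
With 6 odd-degree vertices (more than two), no single trail can use every edge.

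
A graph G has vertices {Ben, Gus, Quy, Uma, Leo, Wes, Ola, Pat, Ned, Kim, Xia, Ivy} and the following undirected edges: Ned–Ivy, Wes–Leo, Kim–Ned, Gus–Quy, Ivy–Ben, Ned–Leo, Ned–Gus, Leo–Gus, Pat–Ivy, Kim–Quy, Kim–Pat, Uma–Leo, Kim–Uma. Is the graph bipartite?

Leo-Gus-Ned-Leo is an odd cycle (length 3), and a bipartite graph can contain only even cycles.

No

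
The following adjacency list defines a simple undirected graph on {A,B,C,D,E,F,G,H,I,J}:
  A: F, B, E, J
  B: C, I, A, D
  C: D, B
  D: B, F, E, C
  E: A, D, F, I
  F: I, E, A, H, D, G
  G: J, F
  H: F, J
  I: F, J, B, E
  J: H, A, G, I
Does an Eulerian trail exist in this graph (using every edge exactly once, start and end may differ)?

Yes

Degrees: A:4, B:4, C:2, D:4, E:4, F:6, G:2, H:2, I:4, J:4
Odd-degree vertices: none (0 total).
With 0 odd-degree vertices and all edges in one connected piece, an Eulerian trail exists.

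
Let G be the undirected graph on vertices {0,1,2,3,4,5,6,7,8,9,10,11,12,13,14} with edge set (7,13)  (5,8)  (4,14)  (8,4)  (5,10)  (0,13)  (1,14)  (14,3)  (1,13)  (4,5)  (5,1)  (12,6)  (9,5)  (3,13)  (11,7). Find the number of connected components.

Component: {2}
Component: {6, 12}
Component: {0, 1, 3, 4, 5, 7, 8, 9, 10, 11, 13, 14}

3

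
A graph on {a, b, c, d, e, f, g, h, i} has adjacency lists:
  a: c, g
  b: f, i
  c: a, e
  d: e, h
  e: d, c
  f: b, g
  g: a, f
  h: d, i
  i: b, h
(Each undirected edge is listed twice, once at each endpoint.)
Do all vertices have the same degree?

Yes

Degrees: a:2, b:2, c:2, d:2, e:2, f:2, g:2, h:2, i:2
All degrees equal 2; the graph is regular.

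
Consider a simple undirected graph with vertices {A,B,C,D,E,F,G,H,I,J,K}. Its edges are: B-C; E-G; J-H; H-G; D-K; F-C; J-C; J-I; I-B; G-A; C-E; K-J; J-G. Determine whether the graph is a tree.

No

The graph has 11 vertices and 13 edges.
A tree on 11 vertices has exactly 10 edges; this graph has 13, so it contains a cycle and is not a tree.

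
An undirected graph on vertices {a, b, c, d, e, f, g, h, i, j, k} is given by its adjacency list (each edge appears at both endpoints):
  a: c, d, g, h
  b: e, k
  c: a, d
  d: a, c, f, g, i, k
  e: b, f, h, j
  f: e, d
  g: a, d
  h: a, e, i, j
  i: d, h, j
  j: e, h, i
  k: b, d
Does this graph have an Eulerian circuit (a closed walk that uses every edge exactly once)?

No

Degrees: a:4, b:2, c:2, d:6, e:4, f:2, g:2, h:4, i:3, j:3, k:2
Vertices with odd degree: i, j. An Eulerian circuit requires all degrees even.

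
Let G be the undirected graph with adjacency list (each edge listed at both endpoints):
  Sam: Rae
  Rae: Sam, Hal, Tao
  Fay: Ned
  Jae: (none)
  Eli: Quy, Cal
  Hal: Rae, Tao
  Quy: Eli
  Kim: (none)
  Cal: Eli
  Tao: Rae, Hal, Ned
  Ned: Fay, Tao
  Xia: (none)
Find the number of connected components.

Component: {Jae}
Component: {Kim}
Component: {Xia}
Component: {Eli, Quy, Cal}
Component: {Sam, Rae, Fay, Hal, Tao, Ned}

5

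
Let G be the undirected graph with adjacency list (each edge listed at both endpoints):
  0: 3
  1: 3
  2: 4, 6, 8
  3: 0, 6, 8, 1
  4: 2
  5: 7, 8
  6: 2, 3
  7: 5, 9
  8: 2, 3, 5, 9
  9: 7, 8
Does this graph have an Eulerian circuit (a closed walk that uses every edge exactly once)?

Degrees: 0:1, 1:1, 2:3, 3:4, 4:1, 5:2, 6:2, 7:2, 8:4, 9:2
Vertices with odd degree: 0, 1, 2, 4. An Eulerian circuit requires all degrees even.

No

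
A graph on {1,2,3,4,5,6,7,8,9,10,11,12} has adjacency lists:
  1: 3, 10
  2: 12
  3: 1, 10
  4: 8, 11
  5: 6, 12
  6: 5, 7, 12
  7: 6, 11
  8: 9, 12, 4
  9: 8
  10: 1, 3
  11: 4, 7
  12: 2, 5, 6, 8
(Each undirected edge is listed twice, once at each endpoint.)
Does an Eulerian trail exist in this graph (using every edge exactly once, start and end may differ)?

Degrees: 1:2, 2:1, 3:2, 4:2, 5:2, 6:3, 7:2, 8:3, 9:1, 10:2, 11:2, 12:4
Odd-degree vertices: 2, 6, 8, 9 (4 total).
An Eulerian trail requires 0 or 2 odd-degree vertices; here there are 4.

No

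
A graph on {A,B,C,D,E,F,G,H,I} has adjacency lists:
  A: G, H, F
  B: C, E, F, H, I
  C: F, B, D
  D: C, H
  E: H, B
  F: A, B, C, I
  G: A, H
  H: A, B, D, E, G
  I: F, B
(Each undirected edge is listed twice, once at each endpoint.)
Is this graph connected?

Yes

Starting from A and exploring outward reaches every vertex (A, F, H, G, C, I, B, D, E); the graph is connected.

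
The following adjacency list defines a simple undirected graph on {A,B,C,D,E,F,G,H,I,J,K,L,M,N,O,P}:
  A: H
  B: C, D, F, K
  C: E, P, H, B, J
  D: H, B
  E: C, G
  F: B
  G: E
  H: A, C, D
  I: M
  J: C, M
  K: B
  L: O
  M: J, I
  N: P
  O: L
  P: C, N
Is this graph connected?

No

Component: {L, O}
Component: {A, B, C, D, E, F, G, H, I, J, K, M, N, P}
No edge joins these 2 groups, so the graph is disconnected.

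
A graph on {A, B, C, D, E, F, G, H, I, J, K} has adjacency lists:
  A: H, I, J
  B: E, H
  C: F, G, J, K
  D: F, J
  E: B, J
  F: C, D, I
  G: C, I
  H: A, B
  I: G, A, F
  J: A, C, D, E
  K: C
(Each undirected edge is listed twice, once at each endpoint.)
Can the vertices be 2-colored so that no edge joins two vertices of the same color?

The cycle J-A-I-F-C-J has length 5, which is odd, so the graph is not bipartite.

No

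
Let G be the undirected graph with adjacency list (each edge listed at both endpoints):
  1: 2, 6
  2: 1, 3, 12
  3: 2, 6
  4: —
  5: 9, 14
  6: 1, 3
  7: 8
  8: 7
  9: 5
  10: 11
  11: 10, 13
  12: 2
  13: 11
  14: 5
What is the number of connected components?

Component: {4}
Component: {7, 8}
Component: {5, 9, 14}
Component: {10, 11, 13}
Component: {1, 2, 3, 6, 12}

5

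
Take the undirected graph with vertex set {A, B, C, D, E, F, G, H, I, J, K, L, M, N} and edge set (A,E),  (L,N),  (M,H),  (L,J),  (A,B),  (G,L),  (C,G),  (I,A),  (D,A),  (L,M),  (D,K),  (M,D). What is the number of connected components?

2

Component: {F}
Component: {A, B, C, D, E, G, H, I, J, K, L, M, N}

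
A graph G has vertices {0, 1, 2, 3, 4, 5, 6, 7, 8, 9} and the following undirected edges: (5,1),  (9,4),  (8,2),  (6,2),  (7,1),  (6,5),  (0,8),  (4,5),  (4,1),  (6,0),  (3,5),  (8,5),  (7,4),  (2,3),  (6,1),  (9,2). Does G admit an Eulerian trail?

Yes

Degrees: 0:2, 1:4, 2:4, 3:2, 4:4, 5:5, 6:4, 7:2, 8:3, 9:2
Odd-degree vertices: 5, 8 (2 total).
The non-isolated vertices are connected and exactly 2 have odd degree, so an Eulerian trail exists (from 5 to 8).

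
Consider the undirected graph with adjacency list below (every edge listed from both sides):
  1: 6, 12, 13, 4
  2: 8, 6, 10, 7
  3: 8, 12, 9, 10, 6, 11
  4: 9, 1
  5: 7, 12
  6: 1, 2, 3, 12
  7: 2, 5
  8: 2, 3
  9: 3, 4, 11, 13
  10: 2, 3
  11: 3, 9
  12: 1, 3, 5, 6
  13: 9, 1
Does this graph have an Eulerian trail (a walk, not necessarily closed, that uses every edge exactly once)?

Yes

Degrees: 1:4, 2:4, 3:6, 4:2, 5:2, 6:4, 7:2, 8:2, 9:4, 10:2, 11:2, 12:4, 13:2
Odd-degree vertices: none (0 total).
With 0 odd-degree vertices and all edges in one connected piece, an Eulerian trail exists.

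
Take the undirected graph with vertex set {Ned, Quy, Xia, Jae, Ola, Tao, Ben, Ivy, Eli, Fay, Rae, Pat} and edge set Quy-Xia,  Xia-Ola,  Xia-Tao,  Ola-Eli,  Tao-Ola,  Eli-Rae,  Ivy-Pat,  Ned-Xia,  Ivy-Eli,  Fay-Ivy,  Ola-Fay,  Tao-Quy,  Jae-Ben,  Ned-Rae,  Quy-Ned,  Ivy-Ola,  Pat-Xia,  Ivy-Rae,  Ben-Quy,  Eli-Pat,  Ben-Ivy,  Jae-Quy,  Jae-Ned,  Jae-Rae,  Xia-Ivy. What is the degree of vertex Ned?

Neighbors of Ned: Quy, Xia, Jae, Rae.

4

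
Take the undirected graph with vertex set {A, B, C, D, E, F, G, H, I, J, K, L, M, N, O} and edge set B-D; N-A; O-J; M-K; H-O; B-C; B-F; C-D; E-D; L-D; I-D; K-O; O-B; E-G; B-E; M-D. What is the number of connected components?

Component: {A, N}
Component: {B, C, D, E, F, G, H, I, J, K, L, M, O}

2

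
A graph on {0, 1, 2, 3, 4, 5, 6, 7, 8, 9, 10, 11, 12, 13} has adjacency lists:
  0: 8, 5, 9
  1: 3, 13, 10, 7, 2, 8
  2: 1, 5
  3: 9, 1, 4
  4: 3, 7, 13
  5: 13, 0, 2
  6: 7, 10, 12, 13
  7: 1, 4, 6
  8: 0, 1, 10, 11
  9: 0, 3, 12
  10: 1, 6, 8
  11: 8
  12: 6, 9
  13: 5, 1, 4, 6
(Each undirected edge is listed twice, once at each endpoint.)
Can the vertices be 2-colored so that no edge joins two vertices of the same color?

No

The cycle 1-10-8-1 has length 3, which is odd, so the graph is not bipartite.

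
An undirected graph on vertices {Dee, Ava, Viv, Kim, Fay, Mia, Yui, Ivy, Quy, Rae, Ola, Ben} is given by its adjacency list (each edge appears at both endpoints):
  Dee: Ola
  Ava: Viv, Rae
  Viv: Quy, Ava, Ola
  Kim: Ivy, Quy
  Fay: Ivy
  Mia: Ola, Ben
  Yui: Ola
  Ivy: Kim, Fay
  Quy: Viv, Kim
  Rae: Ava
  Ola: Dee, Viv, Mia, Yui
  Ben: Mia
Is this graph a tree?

Yes

The graph has 12 vertices and 11 edges.
It is connected with exactly 11 edges, hence acyclic — it is a tree.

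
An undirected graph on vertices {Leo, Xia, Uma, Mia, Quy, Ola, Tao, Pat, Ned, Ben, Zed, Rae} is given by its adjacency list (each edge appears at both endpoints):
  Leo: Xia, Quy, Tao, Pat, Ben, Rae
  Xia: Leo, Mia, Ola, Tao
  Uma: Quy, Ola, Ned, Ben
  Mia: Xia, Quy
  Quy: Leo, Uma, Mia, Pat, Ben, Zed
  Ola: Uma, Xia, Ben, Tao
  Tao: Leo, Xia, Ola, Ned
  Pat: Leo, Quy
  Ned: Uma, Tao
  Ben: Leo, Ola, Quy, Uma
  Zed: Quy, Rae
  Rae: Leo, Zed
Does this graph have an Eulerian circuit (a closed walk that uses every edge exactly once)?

Yes

Degrees: Leo:6, Xia:4, Uma:4, Mia:2, Quy:6, Ola:4, Tao:4, Pat:2, Ned:2, Ben:4, Zed:2, Rae:2
All degrees are even and the non-isolated vertices are connected — an Eulerian circuit exists.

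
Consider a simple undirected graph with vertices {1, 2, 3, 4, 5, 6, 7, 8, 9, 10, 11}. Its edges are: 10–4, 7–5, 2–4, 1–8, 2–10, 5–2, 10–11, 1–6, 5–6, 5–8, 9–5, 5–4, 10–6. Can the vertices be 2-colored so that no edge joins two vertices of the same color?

The cycle 4-2-10-4 has length 3, which is odd, so the graph is not bipartite.

No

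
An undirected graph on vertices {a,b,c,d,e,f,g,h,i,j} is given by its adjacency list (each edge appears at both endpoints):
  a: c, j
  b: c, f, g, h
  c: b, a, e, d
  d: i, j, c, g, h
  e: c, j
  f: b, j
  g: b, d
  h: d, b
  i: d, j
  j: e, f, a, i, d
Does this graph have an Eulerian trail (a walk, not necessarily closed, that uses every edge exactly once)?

Degrees: a:2, b:4, c:4, d:5, e:2, f:2, g:2, h:2, i:2, j:5
Odd-degree vertices: d, j (2 total).
The non-isolated vertices are connected and exactly 2 have odd degree, so an Eulerian trail exists (from d to j).

Yes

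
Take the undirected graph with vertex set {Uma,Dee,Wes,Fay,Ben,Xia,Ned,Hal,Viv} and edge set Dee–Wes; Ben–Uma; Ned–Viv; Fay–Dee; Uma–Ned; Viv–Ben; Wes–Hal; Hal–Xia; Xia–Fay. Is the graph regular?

Yes

Degrees: Uma:2, Dee:2, Wes:2, Fay:2, Ben:2, Xia:2, Ned:2, Hal:2, Viv:2
Every vertex has degree 2, so the graph is 2-regular.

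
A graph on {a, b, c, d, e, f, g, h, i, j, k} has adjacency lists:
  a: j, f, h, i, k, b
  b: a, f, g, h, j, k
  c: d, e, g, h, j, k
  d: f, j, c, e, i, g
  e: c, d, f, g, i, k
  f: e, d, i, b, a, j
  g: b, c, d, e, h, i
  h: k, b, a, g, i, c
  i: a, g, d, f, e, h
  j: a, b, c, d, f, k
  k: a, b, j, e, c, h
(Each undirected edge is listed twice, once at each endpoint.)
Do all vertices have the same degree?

Yes

Degrees: a:6, b:6, c:6, d:6, e:6, f:6, g:6, h:6, i:6, j:6, k:6
Every vertex has degree 6, so the graph is 6-regular.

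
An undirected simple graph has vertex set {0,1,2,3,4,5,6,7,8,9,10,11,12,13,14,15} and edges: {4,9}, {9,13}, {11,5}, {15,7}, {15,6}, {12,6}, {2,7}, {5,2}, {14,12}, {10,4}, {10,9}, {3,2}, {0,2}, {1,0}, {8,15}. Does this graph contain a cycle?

Yes

|V| = 16, |E| = 15, number of components = 2.
One cycle is 4-9-10-4.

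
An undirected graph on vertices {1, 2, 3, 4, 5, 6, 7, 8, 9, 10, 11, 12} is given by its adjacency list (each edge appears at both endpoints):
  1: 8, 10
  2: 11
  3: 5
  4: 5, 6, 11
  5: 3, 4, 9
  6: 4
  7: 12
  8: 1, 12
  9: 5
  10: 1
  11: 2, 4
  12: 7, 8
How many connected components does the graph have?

Component: {1, 7, 8, 10, 12}
Component: {2, 3, 4, 5, 6, 9, 11}

2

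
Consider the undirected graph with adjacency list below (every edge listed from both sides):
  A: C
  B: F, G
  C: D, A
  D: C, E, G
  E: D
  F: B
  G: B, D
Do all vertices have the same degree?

Degrees: A:1, B:2, C:2, D:3, E:1, F:1, G:2
Vertex A has degree 1 while D has degree 3, so the graph is not regular.

No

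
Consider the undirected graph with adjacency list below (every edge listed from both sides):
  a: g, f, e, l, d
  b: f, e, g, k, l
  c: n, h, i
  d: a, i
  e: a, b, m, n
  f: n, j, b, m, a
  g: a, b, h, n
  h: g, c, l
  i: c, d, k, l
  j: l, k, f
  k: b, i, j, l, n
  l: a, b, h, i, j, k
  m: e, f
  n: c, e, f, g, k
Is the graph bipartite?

j-l-k-j is an odd cycle (length 3), and a bipartite graph can contain only even cycles.

No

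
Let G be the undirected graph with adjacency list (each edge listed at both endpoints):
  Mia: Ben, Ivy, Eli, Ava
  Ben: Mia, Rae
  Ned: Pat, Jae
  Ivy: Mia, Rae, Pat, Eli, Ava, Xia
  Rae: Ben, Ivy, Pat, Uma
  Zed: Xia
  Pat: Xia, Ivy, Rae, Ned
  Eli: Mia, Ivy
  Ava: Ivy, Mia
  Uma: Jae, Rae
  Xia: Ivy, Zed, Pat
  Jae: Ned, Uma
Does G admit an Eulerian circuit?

No

Degrees: Mia:4, Ben:2, Ned:2, Ivy:6, Rae:4, Zed:1, Pat:4, Eli:2, Ava:2, Uma:2, Xia:3, Jae:2
Zed, Xia have odd degree; an Eulerian circuit needs every degree to be even, so none exists.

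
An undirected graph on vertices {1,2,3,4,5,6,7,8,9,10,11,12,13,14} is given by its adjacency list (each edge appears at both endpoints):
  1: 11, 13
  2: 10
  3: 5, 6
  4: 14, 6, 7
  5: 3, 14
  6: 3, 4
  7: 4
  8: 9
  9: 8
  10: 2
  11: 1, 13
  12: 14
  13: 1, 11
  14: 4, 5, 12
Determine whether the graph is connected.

Component: {2, 10}
Component: {8, 9}
Component: {1, 11, 13}
Component: {3, 4, 5, 6, 7, 12, 14}
No edge joins these 4 groups, so the graph is disconnected.

No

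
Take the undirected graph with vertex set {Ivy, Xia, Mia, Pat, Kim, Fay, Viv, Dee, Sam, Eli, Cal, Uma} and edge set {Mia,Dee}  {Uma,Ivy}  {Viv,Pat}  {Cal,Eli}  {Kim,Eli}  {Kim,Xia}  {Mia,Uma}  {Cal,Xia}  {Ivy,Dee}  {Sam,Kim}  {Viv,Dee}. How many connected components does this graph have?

Component: {Fay}
Component: {Xia, Kim, Sam, Eli, Cal}
Component: {Ivy, Mia, Pat, Viv, Dee, Uma}

3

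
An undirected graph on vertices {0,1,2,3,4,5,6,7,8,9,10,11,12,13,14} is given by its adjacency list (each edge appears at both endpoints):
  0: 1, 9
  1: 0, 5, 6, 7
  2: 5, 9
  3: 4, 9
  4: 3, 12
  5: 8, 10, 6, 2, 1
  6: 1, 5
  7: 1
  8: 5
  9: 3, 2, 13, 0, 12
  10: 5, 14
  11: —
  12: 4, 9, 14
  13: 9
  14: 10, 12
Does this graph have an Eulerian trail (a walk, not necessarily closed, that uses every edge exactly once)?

Degrees: 0:2, 1:4, 2:2, 3:2, 4:2, 5:5, 6:2, 7:1, 8:1, 9:5, 10:2, 11:0, 12:3, 13:1, 14:2
Odd-degree vertices: 5, 7, 8, 9, 12, 13 (6 total).
With 6 odd-degree vertices (more than two), no single trail can use every edge.

No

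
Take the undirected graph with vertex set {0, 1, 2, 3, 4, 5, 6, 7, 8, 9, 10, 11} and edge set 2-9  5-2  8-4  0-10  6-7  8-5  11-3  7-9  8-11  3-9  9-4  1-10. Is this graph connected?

No

Component: {0, 1, 10}
Component: {2, 3, 4, 5, 6, 7, 8, 9, 11}
No edge joins these 2 groups, so the graph is disconnected.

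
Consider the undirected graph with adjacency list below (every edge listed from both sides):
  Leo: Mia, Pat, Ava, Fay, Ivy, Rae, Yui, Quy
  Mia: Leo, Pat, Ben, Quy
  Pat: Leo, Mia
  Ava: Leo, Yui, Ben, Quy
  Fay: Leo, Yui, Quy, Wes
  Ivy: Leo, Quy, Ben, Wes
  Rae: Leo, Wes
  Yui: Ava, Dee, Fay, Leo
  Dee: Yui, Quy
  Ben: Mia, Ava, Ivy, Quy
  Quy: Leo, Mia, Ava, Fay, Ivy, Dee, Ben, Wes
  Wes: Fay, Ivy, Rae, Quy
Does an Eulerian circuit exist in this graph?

Yes

Degrees: Leo:8, Mia:4, Pat:2, Ava:4, Fay:4, Ivy:4, Rae:2, Yui:4, Dee:2, Ben:4, Quy:8, Wes:4
All degrees are even and the non-isolated vertices are connected — an Eulerian circuit exists.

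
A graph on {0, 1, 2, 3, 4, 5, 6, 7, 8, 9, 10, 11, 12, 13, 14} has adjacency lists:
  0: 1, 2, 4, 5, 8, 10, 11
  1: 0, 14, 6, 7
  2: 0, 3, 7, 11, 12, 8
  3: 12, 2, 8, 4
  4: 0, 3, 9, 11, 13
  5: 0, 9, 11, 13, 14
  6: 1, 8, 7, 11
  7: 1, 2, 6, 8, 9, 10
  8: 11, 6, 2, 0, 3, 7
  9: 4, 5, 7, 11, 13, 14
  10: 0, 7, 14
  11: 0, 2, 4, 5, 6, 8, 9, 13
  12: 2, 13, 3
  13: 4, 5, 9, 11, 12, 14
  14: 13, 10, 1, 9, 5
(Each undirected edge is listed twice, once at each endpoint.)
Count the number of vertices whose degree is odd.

Degrees: 0:7, 1:4, 2:6, 3:4, 4:5, 5:5, 6:4, 7:6, 8:6, 9:6, 10:3, 11:8, 12:3, 13:6, 14:5
Odd-degree vertices: 0, 4, 5, 10, 12, 14.

6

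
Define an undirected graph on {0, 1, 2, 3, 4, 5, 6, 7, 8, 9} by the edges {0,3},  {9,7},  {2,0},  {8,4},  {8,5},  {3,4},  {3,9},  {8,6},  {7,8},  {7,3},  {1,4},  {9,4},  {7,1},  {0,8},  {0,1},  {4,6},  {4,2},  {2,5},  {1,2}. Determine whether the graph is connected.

Yes

A breadth-first search from 0 visits 0, 8, 2, 1, 3, 4, 6, 5, 7, 9 — all 10 vertices — so the graph is connected.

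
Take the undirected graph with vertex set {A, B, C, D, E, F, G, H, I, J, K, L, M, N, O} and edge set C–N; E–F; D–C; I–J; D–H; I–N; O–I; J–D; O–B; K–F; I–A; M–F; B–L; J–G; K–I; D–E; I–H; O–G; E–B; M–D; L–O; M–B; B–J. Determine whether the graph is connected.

Yes

A breadth-first search from A visits A, I, J, K, O, N, H, B, D, G, F, L, C, E, M — all 15 vertices — so the graph is connected.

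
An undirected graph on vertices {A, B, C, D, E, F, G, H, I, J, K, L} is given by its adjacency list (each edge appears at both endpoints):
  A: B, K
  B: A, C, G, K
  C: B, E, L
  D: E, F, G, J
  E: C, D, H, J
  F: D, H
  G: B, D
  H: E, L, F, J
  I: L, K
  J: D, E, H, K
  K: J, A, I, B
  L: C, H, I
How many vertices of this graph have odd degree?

Degrees: A:2, B:4, C:3, D:4, E:4, F:2, G:2, H:4, I:2, J:4, K:4, L:3
Odd-degree vertices: C, L.

2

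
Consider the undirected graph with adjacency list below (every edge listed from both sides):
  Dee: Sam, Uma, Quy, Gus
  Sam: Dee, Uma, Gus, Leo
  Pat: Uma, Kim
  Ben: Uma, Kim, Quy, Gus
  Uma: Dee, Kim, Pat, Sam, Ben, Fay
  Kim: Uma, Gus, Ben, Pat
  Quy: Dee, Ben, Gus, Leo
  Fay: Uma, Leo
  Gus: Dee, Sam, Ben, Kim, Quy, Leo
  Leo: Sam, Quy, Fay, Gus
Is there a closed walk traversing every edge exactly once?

Yes

Degrees: Dee:4, Sam:4, Pat:2, Ben:4, Uma:6, Kim:4, Quy:4, Fay:2, Gus:6, Leo:4
All degrees are even and the non-isolated vertices are connected — an Eulerian circuit exists.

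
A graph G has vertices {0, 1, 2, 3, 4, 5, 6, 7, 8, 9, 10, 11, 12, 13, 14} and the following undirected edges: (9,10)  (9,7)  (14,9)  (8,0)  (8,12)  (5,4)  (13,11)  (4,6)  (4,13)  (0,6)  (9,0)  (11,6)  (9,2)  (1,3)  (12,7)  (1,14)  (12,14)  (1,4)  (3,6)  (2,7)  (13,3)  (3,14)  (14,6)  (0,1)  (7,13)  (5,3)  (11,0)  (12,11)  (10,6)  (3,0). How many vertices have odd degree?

Degrees: 0:6, 1:4, 2:2, 3:6, 4:4, 5:2, 6:6, 7:4, 8:2, 9:5, 10:2, 11:4, 12:4, 13:4, 14:5
Odd-degree vertices: 9, 14.

2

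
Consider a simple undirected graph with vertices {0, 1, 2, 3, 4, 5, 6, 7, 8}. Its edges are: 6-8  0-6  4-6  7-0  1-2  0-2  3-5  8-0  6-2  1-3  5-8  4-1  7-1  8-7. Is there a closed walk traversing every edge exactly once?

Degrees: 0:4, 1:4, 2:3, 3:2, 4:2, 5:2, 6:4, 7:3, 8:4
2, 7 have odd degree; an Eulerian circuit needs every degree to be even, so none exists.

No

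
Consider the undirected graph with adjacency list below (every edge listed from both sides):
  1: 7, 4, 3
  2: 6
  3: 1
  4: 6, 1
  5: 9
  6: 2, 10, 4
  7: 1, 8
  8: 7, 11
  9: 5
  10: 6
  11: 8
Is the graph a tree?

The graph has 11 vertices and 9 edges.
It is not connected, so it is not a tree.

No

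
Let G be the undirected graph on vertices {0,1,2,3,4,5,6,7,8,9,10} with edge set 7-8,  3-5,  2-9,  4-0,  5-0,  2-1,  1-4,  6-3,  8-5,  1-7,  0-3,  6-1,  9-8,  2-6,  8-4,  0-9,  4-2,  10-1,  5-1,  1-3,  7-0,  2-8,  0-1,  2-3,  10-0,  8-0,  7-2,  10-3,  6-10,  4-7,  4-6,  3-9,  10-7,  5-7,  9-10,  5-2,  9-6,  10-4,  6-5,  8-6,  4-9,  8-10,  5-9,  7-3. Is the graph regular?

Yes

Degrees: 0:8, 1:8, 2:8, 3:8, 4:8, 5:8, 6:8, 7:8, 8:8, 9:8, 10:8
Every vertex has degree 8, so the graph is 8-regular.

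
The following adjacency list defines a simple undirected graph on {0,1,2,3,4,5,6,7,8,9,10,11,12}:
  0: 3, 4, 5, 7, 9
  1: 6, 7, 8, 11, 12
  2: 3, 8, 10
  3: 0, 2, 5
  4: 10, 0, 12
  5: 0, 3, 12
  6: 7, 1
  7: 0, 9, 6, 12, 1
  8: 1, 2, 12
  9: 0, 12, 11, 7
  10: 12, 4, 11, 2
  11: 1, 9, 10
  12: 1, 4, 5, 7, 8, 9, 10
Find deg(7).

Neighbors of 7: 0, 1, 6, 9, 12.

5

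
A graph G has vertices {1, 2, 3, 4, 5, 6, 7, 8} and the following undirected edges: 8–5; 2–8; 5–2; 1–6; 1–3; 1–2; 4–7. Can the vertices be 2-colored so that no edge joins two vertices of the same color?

No

The cycle 5-2-8-5 has length 3, which is odd, so the graph is not bipartite.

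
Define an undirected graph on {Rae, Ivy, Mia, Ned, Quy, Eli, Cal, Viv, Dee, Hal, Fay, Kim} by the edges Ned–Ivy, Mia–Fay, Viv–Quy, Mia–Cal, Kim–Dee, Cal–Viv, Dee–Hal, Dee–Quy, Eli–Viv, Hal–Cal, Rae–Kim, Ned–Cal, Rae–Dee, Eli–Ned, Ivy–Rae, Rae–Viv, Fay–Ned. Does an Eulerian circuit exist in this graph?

Degrees: Rae:4, Ivy:2, Mia:2, Ned:4, Quy:2, Eli:2, Cal:4, Viv:4, Dee:4, Hal:2, Fay:2, Kim:2
All degrees are even and the non-isolated vertices are connected — an Eulerian circuit exists.

Yes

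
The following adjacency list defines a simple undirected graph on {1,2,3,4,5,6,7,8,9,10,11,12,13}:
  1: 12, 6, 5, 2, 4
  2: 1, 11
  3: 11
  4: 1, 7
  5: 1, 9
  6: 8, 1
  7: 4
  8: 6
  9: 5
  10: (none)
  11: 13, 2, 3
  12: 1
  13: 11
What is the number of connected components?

Component: {10}
Component: {1, 2, 3, 4, 5, 6, 7, 8, 9, 11, 12, 13}

2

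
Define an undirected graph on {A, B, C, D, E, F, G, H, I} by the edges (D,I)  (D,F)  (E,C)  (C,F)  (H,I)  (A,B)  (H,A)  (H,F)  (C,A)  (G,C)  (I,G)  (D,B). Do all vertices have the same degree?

Degrees: A:3, B:2, C:4, D:3, E:1, F:3, G:2, H:3, I:3
Degrees are not all equal (e.g. deg(E)=1 but deg(C)=4); not regular.

No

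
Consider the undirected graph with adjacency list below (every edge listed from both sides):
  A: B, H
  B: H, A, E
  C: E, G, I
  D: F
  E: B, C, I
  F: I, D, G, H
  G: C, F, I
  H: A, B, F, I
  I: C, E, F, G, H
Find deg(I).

5

Neighbors of I: C, E, F, G, H.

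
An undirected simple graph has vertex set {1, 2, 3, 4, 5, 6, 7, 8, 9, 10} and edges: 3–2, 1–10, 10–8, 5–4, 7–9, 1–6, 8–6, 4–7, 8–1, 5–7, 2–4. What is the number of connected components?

Component: {1, 6, 8, 10}
Component: {2, 3, 4, 5, 7, 9}

2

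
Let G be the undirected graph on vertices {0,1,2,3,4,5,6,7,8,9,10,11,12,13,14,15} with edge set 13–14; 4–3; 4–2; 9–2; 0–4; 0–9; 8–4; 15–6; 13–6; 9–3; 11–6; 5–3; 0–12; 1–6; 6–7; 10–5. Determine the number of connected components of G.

Component: {1, 6, 7, 11, 13, 14, 15}
Component: {0, 2, 3, 4, 5, 8, 9, 10, 12}

2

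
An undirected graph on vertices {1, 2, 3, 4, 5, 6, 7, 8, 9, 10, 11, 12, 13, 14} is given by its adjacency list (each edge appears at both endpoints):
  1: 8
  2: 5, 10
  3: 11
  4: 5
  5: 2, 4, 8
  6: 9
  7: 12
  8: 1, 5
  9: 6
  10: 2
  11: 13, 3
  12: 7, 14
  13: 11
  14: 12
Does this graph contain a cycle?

No

The graph has 14 vertices, 10 edges, and 4 connected components.
Since 10 = 14 - 4, the graph is a forest and contains no cycle.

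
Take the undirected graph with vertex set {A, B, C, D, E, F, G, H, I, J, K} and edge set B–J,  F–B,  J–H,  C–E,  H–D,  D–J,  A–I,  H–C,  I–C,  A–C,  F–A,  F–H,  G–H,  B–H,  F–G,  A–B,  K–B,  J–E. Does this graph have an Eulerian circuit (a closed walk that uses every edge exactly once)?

No

Degrees: A:4, B:5, C:4, D:2, E:2, F:4, G:2, H:6, I:2, J:4, K:1
B, K have odd degree; an Eulerian circuit needs every degree to be even, so none exists.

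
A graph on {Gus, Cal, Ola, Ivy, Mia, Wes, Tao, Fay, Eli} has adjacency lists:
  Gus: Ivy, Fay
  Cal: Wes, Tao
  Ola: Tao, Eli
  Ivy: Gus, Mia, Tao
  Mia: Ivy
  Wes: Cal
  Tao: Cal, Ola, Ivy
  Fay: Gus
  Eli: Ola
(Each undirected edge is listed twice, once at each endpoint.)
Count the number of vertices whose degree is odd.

6

Degrees: Gus:2, Cal:2, Ola:2, Ivy:3, Mia:1, Wes:1, Tao:3, Fay:1, Eli:1
Odd-degree vertices: Ivy, Mia, Wes, Tao, Fay, Eli.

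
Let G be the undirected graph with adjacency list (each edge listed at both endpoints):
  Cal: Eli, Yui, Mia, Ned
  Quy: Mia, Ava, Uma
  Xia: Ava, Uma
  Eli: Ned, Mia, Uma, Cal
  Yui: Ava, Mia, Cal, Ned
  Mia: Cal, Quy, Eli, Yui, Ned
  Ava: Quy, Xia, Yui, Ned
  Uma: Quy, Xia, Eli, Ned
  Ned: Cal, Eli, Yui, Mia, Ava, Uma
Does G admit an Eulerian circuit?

Degrees: Cal:4, Quy:3, Xia:2, Eli:4, Yui:4, Mia:5, Ava:4, Uma:4, Ned:6
Quy, Mia have odd degree; an Eulerian circuit needs every degree to be even, so none exists.

No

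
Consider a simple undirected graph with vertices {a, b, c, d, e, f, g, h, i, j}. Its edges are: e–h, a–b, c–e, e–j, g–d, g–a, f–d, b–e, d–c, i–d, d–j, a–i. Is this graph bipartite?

Yes

A valid 2-coloring puts {b, c, f, g, h, i, j} on one side and {a, d, e} on the other; every edge crosses between the two sides.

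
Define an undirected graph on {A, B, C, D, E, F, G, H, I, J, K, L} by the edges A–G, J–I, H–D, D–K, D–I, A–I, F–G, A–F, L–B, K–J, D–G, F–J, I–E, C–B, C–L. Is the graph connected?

No

Component: {B, C, L}
Component: {A, D, E, F, G, H, I, J, K}
No edge joins these 2 groups, so the graph is disconnected.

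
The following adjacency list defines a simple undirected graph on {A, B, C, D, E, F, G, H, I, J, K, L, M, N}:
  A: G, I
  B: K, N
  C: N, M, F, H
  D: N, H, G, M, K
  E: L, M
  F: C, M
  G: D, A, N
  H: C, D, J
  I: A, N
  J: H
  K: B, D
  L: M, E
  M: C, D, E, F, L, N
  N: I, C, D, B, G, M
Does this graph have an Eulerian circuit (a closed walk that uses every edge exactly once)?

Degrees: A:2, B:2, C:4, D:5, E:2, F:2, G:3, H:3, I:2, J:1, K:2, L:2, M:6, N:6
D, G, H, J have odd degree; an Eulerian circuit needs every degree to be even, so none exists.

No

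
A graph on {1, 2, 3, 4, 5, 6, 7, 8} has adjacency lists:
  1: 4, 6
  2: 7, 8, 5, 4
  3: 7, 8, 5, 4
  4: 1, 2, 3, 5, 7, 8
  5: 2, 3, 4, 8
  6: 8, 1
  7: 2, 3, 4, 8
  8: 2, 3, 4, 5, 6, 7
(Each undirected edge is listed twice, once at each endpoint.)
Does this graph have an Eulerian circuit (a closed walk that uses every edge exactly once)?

Yes

Degrees: 1:2, 2:4, 3:4, 4:6, 5:4, 6:2, 7:4, 8:6
Every vertex has even degree and the edges form a single connected piece, so an Eulerian circuit exists.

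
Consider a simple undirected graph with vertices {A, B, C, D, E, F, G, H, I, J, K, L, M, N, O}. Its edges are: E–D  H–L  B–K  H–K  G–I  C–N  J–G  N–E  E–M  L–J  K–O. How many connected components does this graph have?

4

Component: {A}
Component: {F}
Component: {C, D, E, M, N}
Component: {B, G, H, I, J, K, L, O}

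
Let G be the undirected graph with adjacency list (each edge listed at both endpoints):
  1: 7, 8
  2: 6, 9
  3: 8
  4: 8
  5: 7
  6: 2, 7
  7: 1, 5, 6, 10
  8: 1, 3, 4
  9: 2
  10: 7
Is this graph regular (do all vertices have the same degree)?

No

Degrees: 1:2, 2:2, 3:1, 4:1, 5:1, 6:2, 7:4, 8:3, 9:1, 10:1
Degrees are not all equal (e.g. deg(3)=1 but deg(7)=4); not regular.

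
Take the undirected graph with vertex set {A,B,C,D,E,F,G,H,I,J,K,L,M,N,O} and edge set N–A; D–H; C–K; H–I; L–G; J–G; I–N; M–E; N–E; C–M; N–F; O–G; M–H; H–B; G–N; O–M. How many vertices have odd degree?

8

Degrees: A:1, B:1, C:2, D:1, E:2, F:1, G:4, H:4, I:2, J:1, K:1, L:1, M:4, N:5, O:2
Odd-degree vertices: A, B, D, F, J, K, L, N.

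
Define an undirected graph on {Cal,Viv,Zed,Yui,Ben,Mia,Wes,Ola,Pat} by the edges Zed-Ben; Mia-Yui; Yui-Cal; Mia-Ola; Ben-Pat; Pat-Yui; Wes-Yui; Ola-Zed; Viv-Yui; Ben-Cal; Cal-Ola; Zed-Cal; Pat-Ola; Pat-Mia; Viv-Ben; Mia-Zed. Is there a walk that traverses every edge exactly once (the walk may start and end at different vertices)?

Degrees: Cal:4, Viv:2, Zed:4, Yui:5, Ben:4, Mia:4, Wes:1, Ola:4, Pat:4
Odd-degree vertices: Yui, Wes (2 total).
With 2 odd-degree vertices and all edges in one connected piece, an Eulerian trail exists (from Yui to Wes).

Yes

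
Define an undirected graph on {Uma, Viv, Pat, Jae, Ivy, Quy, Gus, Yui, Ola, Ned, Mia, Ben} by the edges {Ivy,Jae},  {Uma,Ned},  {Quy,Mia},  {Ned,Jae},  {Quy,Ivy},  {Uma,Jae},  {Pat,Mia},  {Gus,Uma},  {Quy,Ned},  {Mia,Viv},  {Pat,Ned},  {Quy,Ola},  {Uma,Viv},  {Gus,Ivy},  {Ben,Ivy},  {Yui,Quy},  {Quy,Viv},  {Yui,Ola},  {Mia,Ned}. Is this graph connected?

Yes

Starting from Uma and exploring outward reaches every vertex (Uma, Jae, Gus, Viv, Ned, Ivy, Quy, Mia, Pat, Ben, Yui, Ola); the graph is connected.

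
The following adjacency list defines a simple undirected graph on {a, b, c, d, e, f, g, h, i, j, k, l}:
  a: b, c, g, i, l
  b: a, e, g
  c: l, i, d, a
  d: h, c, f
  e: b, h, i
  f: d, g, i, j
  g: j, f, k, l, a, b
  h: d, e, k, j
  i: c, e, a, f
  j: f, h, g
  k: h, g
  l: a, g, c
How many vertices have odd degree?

6

Degrees: a:5, b:3, c:4, d:3, e:3, f:4, g:6, h:4, i:4, j:3, k:2, l:3
Odd-degree vertices: a, b, d, e, j, l.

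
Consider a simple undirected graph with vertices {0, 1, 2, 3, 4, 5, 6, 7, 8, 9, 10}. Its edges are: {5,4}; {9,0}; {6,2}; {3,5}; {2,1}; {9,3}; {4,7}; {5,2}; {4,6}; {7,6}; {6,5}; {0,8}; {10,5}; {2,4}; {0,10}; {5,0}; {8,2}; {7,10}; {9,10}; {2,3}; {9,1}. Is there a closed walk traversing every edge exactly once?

Degrees: 0:4, 1:2, 2:6, 3:3, 4:4, 5:6, 6:4, 7:3, 8:2, 9:4, 10:4
Vertices with odd degree: 3, 7. An Eulerian circuit requires all degrees even.

No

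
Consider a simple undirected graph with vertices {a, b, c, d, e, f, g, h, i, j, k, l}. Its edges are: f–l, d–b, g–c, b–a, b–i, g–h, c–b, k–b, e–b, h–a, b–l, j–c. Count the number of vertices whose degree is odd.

8

Degrees: a:2, b:7, c:3, d:1, e:1, f:1, g:2, h:2, i:1, j:1, k:1, l:2
Odd-degree vertices: b, c, d, e, f, i, j, k.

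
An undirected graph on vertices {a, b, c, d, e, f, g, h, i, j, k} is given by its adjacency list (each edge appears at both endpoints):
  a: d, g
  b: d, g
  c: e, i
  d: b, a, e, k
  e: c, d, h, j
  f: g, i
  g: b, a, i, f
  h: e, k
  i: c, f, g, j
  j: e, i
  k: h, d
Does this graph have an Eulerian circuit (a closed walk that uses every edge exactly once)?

Yes

Degrees: a:2, b:2, c:2, d:4, e:4, f:2, g:4, h:2, i:4, j:2, k:2
All degrees are even and the non-isolated vertices are connected — an Eulerian circuit exists.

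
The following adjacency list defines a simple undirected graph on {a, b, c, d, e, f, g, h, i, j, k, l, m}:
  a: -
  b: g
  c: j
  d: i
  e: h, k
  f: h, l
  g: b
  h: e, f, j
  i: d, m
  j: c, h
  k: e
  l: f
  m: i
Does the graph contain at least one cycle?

The graph has 13 vertices, 9 edges, and 4 connected components.
Since 9 = 13 - 4, the graph is a forest and contains no cycle.

No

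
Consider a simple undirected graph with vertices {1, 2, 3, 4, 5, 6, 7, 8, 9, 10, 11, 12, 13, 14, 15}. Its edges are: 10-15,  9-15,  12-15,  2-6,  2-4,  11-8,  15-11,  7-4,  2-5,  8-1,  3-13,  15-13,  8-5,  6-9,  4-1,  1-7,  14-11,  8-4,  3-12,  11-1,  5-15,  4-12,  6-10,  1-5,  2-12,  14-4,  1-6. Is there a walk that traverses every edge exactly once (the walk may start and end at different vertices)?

Yes

Degrees: 1:6, 2:4, 3:2, 4:6, 5:4, 6:4, 7:2, 8:4, 9:2, 10:2, 11:4, 12:4, 13:2, 14:2, 15:6
Odd-degree vertices: none (0 total).
The non-isolated vertices are connected and exactly 0 have odd degree, so an Eulerian trail exists.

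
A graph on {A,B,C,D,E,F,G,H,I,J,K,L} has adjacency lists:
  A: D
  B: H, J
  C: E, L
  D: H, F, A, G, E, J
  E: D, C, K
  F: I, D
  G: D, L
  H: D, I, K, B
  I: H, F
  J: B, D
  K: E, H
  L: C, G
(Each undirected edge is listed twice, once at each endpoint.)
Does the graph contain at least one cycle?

The graph has 12 vertices, 15 edges, and 1 connected component.
Since 15 > 12 - 1, a cycle must exist; for instance D-E-C-L-G-D.

Yes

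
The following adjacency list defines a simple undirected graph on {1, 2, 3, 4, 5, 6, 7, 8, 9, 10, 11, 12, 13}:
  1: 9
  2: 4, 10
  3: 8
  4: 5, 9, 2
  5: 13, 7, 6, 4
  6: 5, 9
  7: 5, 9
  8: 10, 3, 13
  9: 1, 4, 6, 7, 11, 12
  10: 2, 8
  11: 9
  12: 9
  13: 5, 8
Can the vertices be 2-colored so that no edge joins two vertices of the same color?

Yes

Partition the vertices as {2, 5, 8, 9} vs {1, 3, 4, 6, 7, 10, 11, 12, 13}. Each listed edge has one endpoint in each part, so the graph is bipartite.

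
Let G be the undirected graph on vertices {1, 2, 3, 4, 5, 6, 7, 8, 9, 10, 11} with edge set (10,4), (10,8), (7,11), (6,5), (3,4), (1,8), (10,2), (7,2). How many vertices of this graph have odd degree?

Degrees: 1:1, 2:2, 3:1, 4:2, 5:1, 6:1, 7:2, 8:2, 9:0, 10:3, 11:1
Odd-degree vertices: 1, 3, 5, 6, 10, 11.

6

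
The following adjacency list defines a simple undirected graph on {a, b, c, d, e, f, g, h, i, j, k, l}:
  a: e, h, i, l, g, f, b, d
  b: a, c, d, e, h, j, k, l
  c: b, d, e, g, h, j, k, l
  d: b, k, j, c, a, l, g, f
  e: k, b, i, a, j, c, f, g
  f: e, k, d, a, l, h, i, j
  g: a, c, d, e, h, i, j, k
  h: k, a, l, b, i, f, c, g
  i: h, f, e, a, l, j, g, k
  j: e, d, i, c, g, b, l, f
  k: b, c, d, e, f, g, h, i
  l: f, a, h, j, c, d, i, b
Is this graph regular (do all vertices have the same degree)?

Degrees: a:8, b:8, c:8, d:8, e:8, f:8, g:8, h:8, i:8, j:8, k:8, l:8
All degrees equal 8; the graph is regular.

Yes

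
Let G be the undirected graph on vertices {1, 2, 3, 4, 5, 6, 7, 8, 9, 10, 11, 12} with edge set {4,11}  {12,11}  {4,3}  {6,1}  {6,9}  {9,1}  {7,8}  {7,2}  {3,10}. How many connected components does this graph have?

Component: {5}
Component: {1, 6, 9}
Component: {2, 7, 8}
Component: {3, 4, 10, 11, 12}

4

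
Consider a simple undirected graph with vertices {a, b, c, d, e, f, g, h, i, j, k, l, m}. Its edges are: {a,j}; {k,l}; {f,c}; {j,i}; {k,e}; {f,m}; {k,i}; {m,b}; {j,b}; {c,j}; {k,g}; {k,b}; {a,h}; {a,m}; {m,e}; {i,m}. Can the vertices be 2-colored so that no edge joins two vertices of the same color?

No

The cycle f-c-j-i-m-f has length 5, which is odd, so the graph is not bipartite.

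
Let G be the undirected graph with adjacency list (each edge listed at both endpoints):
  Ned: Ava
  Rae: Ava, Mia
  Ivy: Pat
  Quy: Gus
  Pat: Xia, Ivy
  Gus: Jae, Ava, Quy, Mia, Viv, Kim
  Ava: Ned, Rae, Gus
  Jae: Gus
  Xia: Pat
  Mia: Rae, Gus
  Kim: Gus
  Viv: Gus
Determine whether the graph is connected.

Component: {Ivy, Pat, Xia}
Component: {Ned, Rae, Quy, Gus, Ava, Jae, Mia, Kim, Viv}
There are 2 separate components, so the graph is not connected.

No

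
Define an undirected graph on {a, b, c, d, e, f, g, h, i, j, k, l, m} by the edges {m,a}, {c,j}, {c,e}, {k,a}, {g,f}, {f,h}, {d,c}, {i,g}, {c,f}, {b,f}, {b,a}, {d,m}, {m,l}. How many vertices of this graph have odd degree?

8

Degrees: a:3, b:2, c:4, d:2, e:1, f:4, g:2, h:1, i:1, j:1, k:1, l:1, m:3
Odd-degree vertices: a, e, h, i, j, k, l, m.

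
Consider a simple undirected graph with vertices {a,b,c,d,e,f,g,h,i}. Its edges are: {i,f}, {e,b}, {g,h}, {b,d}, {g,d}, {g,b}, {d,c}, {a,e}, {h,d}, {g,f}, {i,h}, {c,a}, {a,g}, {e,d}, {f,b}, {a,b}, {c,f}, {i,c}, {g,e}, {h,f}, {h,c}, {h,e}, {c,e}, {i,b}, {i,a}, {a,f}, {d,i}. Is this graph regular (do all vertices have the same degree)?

Yes

Degrees: a:6, b:6, c:6, d:6, e:6, f:6, g:6, h:6, i:6
All degrees equal 6; the graph is regular.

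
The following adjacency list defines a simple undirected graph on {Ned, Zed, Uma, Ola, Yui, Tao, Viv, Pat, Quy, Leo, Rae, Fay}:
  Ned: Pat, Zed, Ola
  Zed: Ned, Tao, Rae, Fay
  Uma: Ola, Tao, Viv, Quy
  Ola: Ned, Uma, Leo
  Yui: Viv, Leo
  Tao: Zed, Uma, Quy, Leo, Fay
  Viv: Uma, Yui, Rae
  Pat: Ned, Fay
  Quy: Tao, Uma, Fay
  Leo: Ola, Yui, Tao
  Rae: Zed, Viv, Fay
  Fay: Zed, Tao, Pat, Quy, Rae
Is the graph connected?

Yes

A breadth-first search from Ned visits Ned, Zed, Pat, Ola, Tao, Fay, Rae, Uma, Leo, Quy, Viv, Yui — all 12 vertices — so the graph is connected.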